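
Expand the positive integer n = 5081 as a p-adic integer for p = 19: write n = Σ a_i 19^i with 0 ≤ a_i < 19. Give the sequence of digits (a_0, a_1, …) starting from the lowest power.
(a_0, a_1, …) = (8, 1, 14)

Repeated division by 19 gives the digits low-to-high: 5081 = 8 + 1·19^1 + 14·19^2. Digit sequence: (8, 1, 14).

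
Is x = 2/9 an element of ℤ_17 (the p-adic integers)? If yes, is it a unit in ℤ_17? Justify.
x ∈ ℤ_17^× (unit); v_17(x) = 0

ℤ_17 = {x ∈ ℚ_17 : v_17(x) ≥ 0} and ℤ_17^× = {x ∈ ℤ_17 : v_17(x) = 0}. Here v_17(2/9) = v_17(num) − v_17(den) = 0; compare against these criteria.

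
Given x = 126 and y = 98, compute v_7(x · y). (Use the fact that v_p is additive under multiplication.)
v_7(12348) = 3

v_p(x) = 1 (factor: 126 = 7^1 · 18); v_p(y) = 2 (factor: 98 = 7^2 · 2). Additivity: v_p(xy) = v_p(x) + v_p(y) = 1 + 2 = 3. (Direct check: xy = 12348 = 7^3 · (36).)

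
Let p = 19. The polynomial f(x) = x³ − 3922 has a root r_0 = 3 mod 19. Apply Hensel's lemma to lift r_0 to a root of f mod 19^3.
r_2 = 2340 (mod 6859)

Hensel: r_{i+1} = r_i − f(r_i)/f′(r_i) mod 19^{i+2}, where f′(x) = 3x². Iterate:
  r_0 = 3 (mod 19)
  r_1 = 174 (mod 361)
  r_2 = 2340 (mod 6859)
Final: r = 2340 with f(r) ≡ 0 mod 19^3.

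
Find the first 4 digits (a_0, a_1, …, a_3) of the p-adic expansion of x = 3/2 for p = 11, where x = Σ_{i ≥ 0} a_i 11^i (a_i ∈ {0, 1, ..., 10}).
(a_0, …, a_3) = (7, 5, 5, 5)

v_11(3/2) = 0 (numerator and denominator both coprime to 11), so x ∈ ℤ_11^×. Compute digits iteratively via a_i = x_i mod 11, x_{i+1} = (x_i − a_i)/11, with x_0 = x:
  x_0 = 3/2;  a_0 = 7;  x_1 = (x_0 − 7)/11 = -1/2
  x_1 = -1/2;  a_1 = 5;  x_2 = (x_1 − 5)/11 = -1/2
  x_2 = -1/2;  a_2 = 5;  x_3 = (x_2 − 5)/11 = -1/2
  x_3 = -1/2;  a_3 = 5;  x_4 = (x_3 − 5)/11 = -1/2
Digits: (7, 5, 5, 5).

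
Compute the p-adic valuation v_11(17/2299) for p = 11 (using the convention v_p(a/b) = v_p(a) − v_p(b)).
v_11(17/2299) = -2

Factor powers of 11 from the numerator and denominator of the reduced fraction: 17 = 11^0 · 17 and 2299 = 11^2 · 19. Apply v_p(a/b) = v_p(a) − v_p(b): v_11(17/2299) = 0 − 2 = -2.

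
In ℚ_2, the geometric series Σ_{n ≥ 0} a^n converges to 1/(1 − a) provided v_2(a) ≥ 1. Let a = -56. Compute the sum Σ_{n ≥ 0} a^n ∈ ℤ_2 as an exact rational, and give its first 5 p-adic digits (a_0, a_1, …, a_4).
Σ a^n = 1/(1 − a) = 1/57;  first 5 digits = (1, 0, 0, 1, 0)

v_2(a) = 3 ≥ 1, so the series converges in ℤ_2 to 1/(1 − a) = 1/(1 − (-56)) = 1/57. Expand this rational in ℤ_2: compute digits iteratively via d_i = x_i mod 2, x_{i+1} = (x_i − d_i)/2. The first 5 digits are (1, 0, 0, 1, 0).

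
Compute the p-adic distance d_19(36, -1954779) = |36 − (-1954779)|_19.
d_19(36, -1954779) = 1/130321

Step 1 — x − y = 36 − (-1954779) = 1954815. Step 2 — v_19(1954815) = 4 (factor: 1954815 = (19^4 · 15); the sign does not affect v_p). Step 3 — |x − y|_19 = 19^{-4} = 1/130321.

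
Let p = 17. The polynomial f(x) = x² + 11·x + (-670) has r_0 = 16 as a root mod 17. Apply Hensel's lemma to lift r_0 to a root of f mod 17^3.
r_2 = 3093 (mod 4913)

Hensel: r_{i+1} = r_i − f(r_i)·(f′(r_i))^{-1} mod 17^{i+2}, f′(x) = 2x + 11. Iterate:
  r_0 = 16 (mod 17)
  r_1 = 203 (mod 289)
  r_2 = 3093 (mod 4913)
Final: r = 3093 satisfies f(r) ≡ 0 mod 17^3.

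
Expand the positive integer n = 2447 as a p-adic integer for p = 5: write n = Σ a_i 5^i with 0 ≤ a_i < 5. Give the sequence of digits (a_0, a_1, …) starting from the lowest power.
(a_0, a_1, …) = (2, 4, 2, 4, 3)

Repeated division by 5 gives the digits low-to-high: 2447 = 2 + 4·5^1 + 2·5^2 + 4·5^3 + 3·5^4. Digit sequence: (2, 4, 2, 4, 3).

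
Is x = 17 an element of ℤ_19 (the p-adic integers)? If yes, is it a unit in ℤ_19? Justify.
x ∈ ℤ_19^× (unit); v_19(x) = 0

ℤ_19 = {x ∈ ℚ_19 : v_19(x) ≥ 0} and ℤ_19^× = {x ∈ ℤ_19 : v_19(x) = 0}. Here v_19(17) = v_19(num) − v_19(den) = 0; compare against these criteria.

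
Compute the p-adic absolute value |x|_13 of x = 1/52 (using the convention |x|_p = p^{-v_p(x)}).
|1/52|_13 = 13

Step 1 — compute v_13(x) by factoring powers of 13 out of the numerator and denominator: v_13(1/52) = -1. Step 2 — apply |x|_p = p^{-v_p(x)} = 13^{1} = 13.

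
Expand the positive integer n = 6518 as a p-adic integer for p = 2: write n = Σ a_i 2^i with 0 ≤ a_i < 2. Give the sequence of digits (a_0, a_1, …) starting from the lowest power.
(a_0, a_1, …) = (0, 1, 1, 0, 1, 1, 1, 0, 1, 0, 0, 1, 1)

Repeated division by 2 gives the digits low-to-high: 6518 = 1·2^1 + 1·2^2 + 1·2^4 + 1·2^5 + 1·2^6 + 1·2^8 + 1·2^11 + 1·2^12. Digit sequence: (0, 1, 1, 0, 1, 1, 1, 0, 1, 0, 0, 1, 1).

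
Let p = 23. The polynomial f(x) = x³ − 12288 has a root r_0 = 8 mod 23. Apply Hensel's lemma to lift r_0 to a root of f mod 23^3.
r_2 = 951 (mod 12167)

Hensel: r_{i+1} = r_i − f(r_i)/f′(r_i) mod 23^{i+2}, where f′(x) = 3x². Iterate:
  r_0 = 8 (mod 23)
  r_1 = 422 (mod 529)
  r_2 = 951 (mod 12167)
Final: r = 951 with f(r) ≡ 0 mod 23^3.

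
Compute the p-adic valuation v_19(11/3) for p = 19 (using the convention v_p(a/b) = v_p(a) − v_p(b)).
v_19(11/3) = 0

Factor powers of 19 from the numerator and denominator of the reduced fraction: 11 = 19^0 · 11 and 3 = 19^0 · 3. Apply v_p(a/b) = v_p(a) − v_p(b): v_19(11/3) = 0 − 0 = 0.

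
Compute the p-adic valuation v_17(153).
v_17(153) = 1

v_17(n) is the largest exponent k such that 17^k divides n. Factor out: 153 = 17^1 · 9. (Sign doesn't affect v_p.) So v_17(153) = 1.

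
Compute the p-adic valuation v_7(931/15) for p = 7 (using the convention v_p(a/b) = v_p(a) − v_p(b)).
v_7(931/15) = 2

Factor powers of 7 from the numerator and denominator of the reduced fraction: 931 = 7^2 · 19 and 15 = 7^0 · 15. Apply v_p(a/b) = v_p(a) − v_p(b): v_7(931/15) = 2 − 0 = 2.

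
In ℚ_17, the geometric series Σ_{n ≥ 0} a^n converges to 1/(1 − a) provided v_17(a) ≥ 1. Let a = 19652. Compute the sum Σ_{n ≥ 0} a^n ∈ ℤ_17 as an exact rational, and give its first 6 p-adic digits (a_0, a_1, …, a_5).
Σ a^n = 1/(1 − a) = -1/19651;  first 6 digits = (1, 0, 0, 4, 0, 0)

v_17(a) = 3 ≥ 1, so the series converges in ℤ_17 to 1/(1 − a) = 1/(1 − 19652) = -1/19651. Expand this rational in ℤ_17: compute digits iteratively via d_i = x_i mod 17, x_{i+1} = (x_i − d_i)/17. The first 6 digits are (1, 0, 0, 4, 0, 0).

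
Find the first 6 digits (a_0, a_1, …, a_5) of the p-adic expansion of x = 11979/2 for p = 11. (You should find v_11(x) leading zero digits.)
(a_0, …, a_5) = (0, 0, 0, 10, 5, 5)

v_11(11979/2) = 3, so a_0 = ... = a_2 = 0. Factor out: x = 11^3 · u with u = 9/2 a unit in ℤ_11. Expand u iteratively via a_{v+i} = u_i mod 11, u_{i+1} = (u_i − a_{v+i})/11:
  u_0 = 9/2;  a_3 = 10;  u_1 = (u_0 − 10)/11 = -1/2
  u_1 = -1/2;  a_4 = 5;  u_2 = (u_1 − 5)/11 = -1/2
  u_2 = -1/2;  a_5 = 5;  u_3 = (u_2 − 5)/11 = -1/2
Digits: (0, 0, 0, 10, 5, 5).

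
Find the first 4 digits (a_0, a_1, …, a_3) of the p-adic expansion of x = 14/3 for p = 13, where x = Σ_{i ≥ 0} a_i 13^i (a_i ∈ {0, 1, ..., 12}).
(a_0, …, a_3) = (9, 4, 4, 4)

v_13(14/3) = 0 (numerator and denominator both coprime to 13), so x ∈ ℤ_13^×. Compute digits iteratively via a_i = x_i mod 13, x_{i+1} = (x_i − a_i)/13, with x_0 = x:
  x_0 = 14/3;  a_0 = 9;  x_1 = (x_0 − 9)/13 = -1/3
  x_1 = -1/3;  a_1 = 4;  x_2 = (x_1 − 4)/13 = -1/3
  x_2 = -1/3;  a_2 = 4;  x_3 = (x_2 − 4)/13 = -1/3
  x_3 = -1/3;  a_3 = 4;  x_4 = (x_3 − 4)/13 = -1/3
Digits: (9, 4, 4, 4).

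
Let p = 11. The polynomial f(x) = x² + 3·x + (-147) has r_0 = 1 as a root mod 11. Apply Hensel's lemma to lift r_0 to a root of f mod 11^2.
r_1 = 78 (mod 121)

Hensel: r_{i+1} = r_i − f(r_i)·(f′(r_i))^{-1} mod 11^{i+2}, f′(x) = 2x + 3. Iterate:
  r_0 = 1 (mod 11)
  r_1 = 78 (mod 121)
Final: r = 78 satisfies f(r) ≡ 0 mod 11^2.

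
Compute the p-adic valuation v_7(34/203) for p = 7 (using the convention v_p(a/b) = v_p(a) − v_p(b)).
v_7(34/203) = -1

Factor powers of 7 from the numerator and denominator of the reduced fraction: 34 = 7^0 · 34 and 203 = 7^1 · 29. Apply v_p(a/b) = v_p(a) − v_p(b): v_7(34/203) = 0 − 1 = -1.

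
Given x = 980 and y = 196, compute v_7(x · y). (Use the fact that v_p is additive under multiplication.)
v_7(192080) = 4

v_p(x) = 2 (factor: 980 = 7^2 · 20); v_p(y) = 2 (factor: 196 = 7^2 · 4). Additivity: v_p(xy) = v_p(x) + v_p(y) = 2 + 2 = 4. (Direct check: xy = 192080 = 7^4 · (80).)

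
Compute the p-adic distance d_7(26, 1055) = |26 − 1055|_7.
d_7(26, 1055) = 1/343

Step 1 — x − y = 26 − 1055 = -1029. Step 2 — v_7(-1029) = 3 (factor: -1029 = −(7^3 · 3); the sign does not affect v_p). Step 3 — |x − y|_7 = 7^{-3} = 1/343.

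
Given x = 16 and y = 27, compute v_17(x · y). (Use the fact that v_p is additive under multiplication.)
v_17(432) = 0

v_p(x) = 0 (factor: 16 = 17^0 · 16); v_p(y) = 0 (factor: 27 = 17^0 · 27). Additivity: v_p(xy) = v_p(x) + v_p(y) = 0 + 0 = 0. (Direct check: xy = 432 = 17^0 · (432).)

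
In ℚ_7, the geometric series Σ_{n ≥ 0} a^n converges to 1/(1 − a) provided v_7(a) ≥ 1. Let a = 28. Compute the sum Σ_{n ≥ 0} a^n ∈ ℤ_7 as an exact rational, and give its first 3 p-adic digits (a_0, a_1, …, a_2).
Σ a^n = 1/(1 − a) = -1/27;  first 3 digits = (1, 4, 2)

v_7(a) = 1 ≥ 1, so the series converges in ℤ_7 to 1/(1 − a) = 1/(1 − 28) = -1/27. Expand this rational in ℤ_7: compute digits iteratively via d_i = x_i mod 7, x_{i+1} = (x_i − d_i)/7. The first 3 digits are (1, 4, 2).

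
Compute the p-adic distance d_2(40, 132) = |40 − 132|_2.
d_2(40, 132) = 1/4

Step 1 — x − y = 40 − 132 = -92. Step 2 — v_2(-92) = 2 (factor: -92 = −(2^2 · 23); the sign does not affect v_p). Step 3 — |x − y|_2 = 2^{-2} = 1/4.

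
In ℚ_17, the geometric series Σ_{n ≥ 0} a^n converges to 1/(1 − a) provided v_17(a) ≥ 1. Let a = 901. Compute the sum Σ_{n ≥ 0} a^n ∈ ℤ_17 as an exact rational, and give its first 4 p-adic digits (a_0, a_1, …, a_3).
Σ a^n = 1/(1 − a) = -1/900;  first 4 digits = (1, 2, 7, 3)

v_17(a) = 1 ≥ 1, so the series converges in ℤ_17 to 1/(1 − a) = 1/(1 − 901) = -1/900. Expand this rational in ℤ_17: compute digits iteratively via d_i = x_i mod 17, x_{i+1} = (x_i − d_i)/17. The first 4 digits are (1, 2, 7, 3).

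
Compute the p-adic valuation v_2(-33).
v_2(-33) = 0

v_2(n) is the largest exponent k such that 2^k divides n. Factor out: -33 = -2^0 · 33. (Sign doesn't affect v_p.) So v_2(-33) = 0.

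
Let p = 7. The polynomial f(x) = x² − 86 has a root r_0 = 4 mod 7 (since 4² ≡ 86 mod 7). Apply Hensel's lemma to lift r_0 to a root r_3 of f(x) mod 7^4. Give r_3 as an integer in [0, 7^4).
r_3 = 1887 (mod 2401)

Hensel's recurrence: r_{i+1} = r_i − f(r_i)·(f′(r_i))^{-1} mod 7^{i+2}, with f′(x) = 2x. Iterate:
  r_0 = 4 (mod 7)
  r_1 = 25 (mod 49)
  r_2 = 172 (mod 343)
  r_3 = 1887 (mod 2401)
Final: r_3 = 1887, and one checks f(r_3) ≡ 0 mod 7^4.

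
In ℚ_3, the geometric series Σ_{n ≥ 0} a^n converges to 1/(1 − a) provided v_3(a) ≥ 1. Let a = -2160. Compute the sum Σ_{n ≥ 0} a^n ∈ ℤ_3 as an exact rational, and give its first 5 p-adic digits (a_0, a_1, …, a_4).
Σ a^n = 1/(1 − a) = 1/2161;  first 5 digits = (1, 0, 0, 1, 0)

v_3(a) = 3 ≥ 1, so the series converges in ℤ_3 to 1/(1 − a) = 1/(1 − (-2160)) = 1/2161. Expand this rational in ℤ_3: compute digits iteratively via d_i = x_i mod 3, x_{i+1} = (x_i − d_i)/3. The first 5 digits are (1, 0, 0, 1, 0).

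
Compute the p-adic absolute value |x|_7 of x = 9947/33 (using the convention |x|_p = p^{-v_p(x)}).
|9947/33|_7 = 1/343

Step 1 — compute v_7(x) by factoring powers of 7 out of the numerator and denominator: v_7(9947/33) = 3. Step 2 — apply |x|_p = p^{-v_p(x)} = 7^{-3} = 1/343.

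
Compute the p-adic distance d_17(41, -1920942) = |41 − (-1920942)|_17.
d_17(41, -1920942) = 1/83521

Step 1 — x − y = 41 − (-1920942) = 1920983. Step 2 — v_17(1920983) = 4 (factor: 1920983 = (17^4 · 23); the sign does not affect v_p). Step 3 — |x − y|_17 = 17^{-4} = 1/83521.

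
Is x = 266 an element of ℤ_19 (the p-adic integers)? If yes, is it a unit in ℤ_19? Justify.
x ∈ ℤ_19 but not a unit; v_19(x) = 1 > 0

ℤ_19 = {x ∈ ℚ_19 : v_19(x) ≥ 0} and ℤ_19^× = {x ∈ ℤ_19 : v_19(x) = 0}. Here v_19(266) = v_19(num) − v_19(den) = 1; compare against these criteria.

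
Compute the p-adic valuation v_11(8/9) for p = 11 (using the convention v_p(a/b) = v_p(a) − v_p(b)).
v_11(8/9) = 0

Factor powers of 11 from the numerator and denominator of the reduced fraction: 8 = 11^0 · 8 and 9 = 11^0 · 9. Apply v_p(a/b) = v_p(a) − v_p(b): v_11(8/9) = 0 − 0 = 0.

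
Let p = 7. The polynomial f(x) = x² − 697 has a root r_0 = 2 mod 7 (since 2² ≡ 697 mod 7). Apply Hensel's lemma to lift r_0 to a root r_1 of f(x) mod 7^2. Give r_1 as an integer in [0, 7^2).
r_1 = 16 (mod 49)

Hensel's recurrence: r_{i+1} = r_i − f(r_i)·(f′(r_i))^{-1} mod 7^{i+2}, with f′(x) = 2x. Iterate:
  r_0 = 2 (mod 7)
  r_1 = 16 (mod 49)
Final: r_1 = 16, and one checks f(r_1) ≡ 0 mod 7^2.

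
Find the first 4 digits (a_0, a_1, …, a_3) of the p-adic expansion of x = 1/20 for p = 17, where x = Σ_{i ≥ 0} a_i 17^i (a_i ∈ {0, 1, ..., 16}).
(a_0, …, a_3) = (6, 9, 2, 16)

v_17(1/20) = 0 (numerator and denominator both coprime to 17), so x ∈ ℤ_17^×. Compute digits iteratively via a_i = x_i mod 17, x_{i+1} = (x_i − a_i)/17, with x_0 = x:
  x_0 = 1/20;  a_0 = 6;  x_1 = (x_0 − 6)/17 = -7/20
  x_1 = -7/20;  a_1 = 9;  x_2 = (x_1 − 9)/17 = -11/20
  x_2 = -11/20;  a_2 = 2;  x_3 = (x_2 − 2)/17 = -3/20
  x_3 = -3/20;  a_3 = 16;  x_4 = (x_3 − 16)/17 = -19/20
Digits: (6, 9, 2, 16).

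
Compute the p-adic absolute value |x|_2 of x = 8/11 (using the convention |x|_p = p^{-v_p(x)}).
|8/11|_2 = 1/8

Step 1 — compute v_2(x) by factoring powers of 2 out of the numerator and denominator: v_2(8/11) = 3. Step 2 — apply |x|_p = p^{-v_p(x)} = 2^{-3} = 1/8.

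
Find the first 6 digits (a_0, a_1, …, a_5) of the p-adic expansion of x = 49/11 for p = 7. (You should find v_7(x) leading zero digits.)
(a_0, …, a_5) = (0, 0, 2, 1, 3, 4)

v_7(49/11) = 2, so a_0 = ... = a_1 = 0. Factor out: x = 7^2 · u with u = 1/11 a unit in ℤ_7. Expand u iteratively via a_{v+i} = u_i mod 7, u_{i+1} = (u_i − a_{v+i})/7:
  u_0 = 1/11;  a_2 = 2;  u_1 = (u_0 − 2)/7 = -3/11
  u_1 = -3/11;  a_3 = 1;  u_2 = (u_1 − 1)/7 = -2/11
  u_2 = -2/11;  a_4 = 3;  u_3 = (u_2 − 3)/7 = -5/11
  u_3 = -5/11;  a_5 = 4;  u_4 = (u_3 − 4)/7 = -7/11
Digits: (0, 0, 2, 1, 3, 4).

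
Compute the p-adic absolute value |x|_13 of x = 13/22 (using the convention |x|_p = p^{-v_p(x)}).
|13/22|_13 = 1/13

Step 1 — compute v_13(x) by factoring powers of 13 out of the numerator and denominator: v_13(13/22) = 1. Step 2 — apply |x|_p = p^{-v_p(x)} = 13^{-1} = 1/13.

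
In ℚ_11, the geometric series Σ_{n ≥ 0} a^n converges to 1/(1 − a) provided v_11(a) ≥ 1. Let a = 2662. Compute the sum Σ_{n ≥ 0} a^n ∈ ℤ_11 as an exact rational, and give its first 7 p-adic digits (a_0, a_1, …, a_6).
Σ a^n = 1/(1 − a) = -1/2661;  first 7 digits = (1, 0, 0, 2, 0, 0, 4)

v_11(a) = 3 ≥ 1, so the series converges in ℤ_11 to 1/(1 − a) = 1/(1 − 2662) = -1/2661. Expand this rational in ℤ_11: compute digits iteratively via d_i = x_i mod 11, x_{i+1} = (x_i − d_i)/11. The first 7 digits are (1, 0, 0, 2, 0, 0, 4).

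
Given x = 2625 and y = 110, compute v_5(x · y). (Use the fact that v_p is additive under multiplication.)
v_5(288750) = 4

v_p(x) = 3 (factor: 2625 = 5^3 · 21); v_p(y) = 1 (factor: 110 = 5^1 · 22). Additivity: v_p(xy) = v_p(x) + v_p(y) = 3 + 1 = 4. (Direct check: xy = 288750 = 5^4 · (462).)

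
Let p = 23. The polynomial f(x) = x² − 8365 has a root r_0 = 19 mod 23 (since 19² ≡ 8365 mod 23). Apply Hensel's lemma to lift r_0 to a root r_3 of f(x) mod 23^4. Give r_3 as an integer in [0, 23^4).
r_3 = 92916 (mod 279841)

Hensel's recurrence: r_{i+1} = r_i − f(r_i)·(f′(r_i))^{-1} mod 23^{i+2}, with f′(x) = 2x. Iterate:
  r_0 = 19 (mod 23)
  r_1 = 341 (mod 529)
  r_2 = 7747 (mod 12167)
  r_3 = 92916 (mod 279841)
Final: r_3 = 92916, and one checks f(r_3) ≡ 0 mod 23^4.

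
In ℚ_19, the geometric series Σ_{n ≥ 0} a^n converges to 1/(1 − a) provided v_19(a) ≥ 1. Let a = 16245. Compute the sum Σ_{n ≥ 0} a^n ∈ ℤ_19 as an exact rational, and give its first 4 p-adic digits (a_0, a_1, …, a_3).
Σ a^n = 1/(1 − a) = -1/16244;  first 4 digits = (1, 0, 7, 2)

v_19(a) = 2 ≥ 1, so the series converges in ℤ_19 to 1/(1 − a) = 1/(1 − 16245) = -1/16244. Expand this rational in ℤ_19: compute digits iteratively via d_i = x_i mod 19, x_{i+1} = (x_i − d_i)/19. The first 4 digits are (1, 0, 7, 2).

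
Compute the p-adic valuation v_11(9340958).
v_11(9340958) = 5

v_11(n) is the largest exponent k such that 11^k divides n. Factor out: 9340958 = 11^5 · 58. (Sign doesn't affect v_p.) So v_11(9340958) = 5.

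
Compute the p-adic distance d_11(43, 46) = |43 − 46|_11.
d_11(43, 46) = 1

Step 1 — x − y = 43 − 46 = -3. Step 2 — v_11(-3) = 0 (factor: -3 = −(11^0 · 3); the sign does not affect v_p). Step 3 — |x − y|_11 = 11^{0} = 1.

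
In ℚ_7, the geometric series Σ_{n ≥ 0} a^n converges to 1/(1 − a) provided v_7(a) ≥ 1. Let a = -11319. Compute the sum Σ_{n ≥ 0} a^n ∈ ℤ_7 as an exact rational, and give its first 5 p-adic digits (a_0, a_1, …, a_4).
Σ a^n = 1/(1 − a) = 1/11320;  first 5 digits = (1, 0, 0, 2, 2)

v_7(a) = 3 ≥ 1, so the series converges in ℤ_7 to 1/(1 − a) = 1/(1 − (-11319)) = 1/11320. Expand this rational in ℤ_7: compute digits iteratively via d_i = x_i mod 7, x_{i+1} = (x_i − d_i)/7. The first 5 digits are (1, 0, 0, 2, 2).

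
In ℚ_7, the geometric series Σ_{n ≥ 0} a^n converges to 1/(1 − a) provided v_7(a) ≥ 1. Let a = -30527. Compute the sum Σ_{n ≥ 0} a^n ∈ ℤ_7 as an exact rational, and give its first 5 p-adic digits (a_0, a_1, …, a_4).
Σ a^n = 1/(1 − a) = 1/30528;  first 5 digits = (1, 0, 0, 2, 1)

v_7(a) = 3 ≥ 1, so the series converges in ℤ_7 to 1/(1 − a) = 1/(1 − (-30527)) = 1/30528. Expand this rational in ℤ_7: compute digits iteratively via d_i = x_i mod 7, x_{i+1} = (x_i − d_i)/7. The first 5 digits are (1, 0, 0, 2, 1).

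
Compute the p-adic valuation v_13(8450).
v_13(8450) = 2

v_13(n) is the largest exponent k such that 13^k divides n. Factor out: 8450 = 13^2 · 50. (Sign doesn't affect v_p.) So v_13(8450) = 2.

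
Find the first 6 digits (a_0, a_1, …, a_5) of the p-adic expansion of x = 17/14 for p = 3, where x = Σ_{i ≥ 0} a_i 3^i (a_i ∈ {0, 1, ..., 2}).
(a_0, …, a_5) = (1, 2, 0, 0, 1, 2)

v_3(17/14) = 0 (numerator and denominator both coprime to 3), so x ∈ ℤ_3^×. Compute digits iteratively via a_i = x_i mod 3, x_{i+1} = (x_i − a_i)/3, with x_0 = x:
  x_0 = 17/14;  a_0 = 1;  x_1 = (x_0 − 1)/3 = 1/14
  x_1 = 1/14;  a_1 = 2;  x_2 = (x_1 − 2)/3 = -9/14
  x_2 = -9/14;  a_2 = 0;  x_3 = (x_2 − 0)/3 = -3/14
  x_3 = -3/14;  a_3 = 0;  x_4 = (x_3 − 0)/3 = -1/14
  x_4 = -1/14;  a_4 = 1;  x_5 = (x_4 − 1)/3 = -5/14
  x_5 = -5/14;  a_5 = 2;  x_6 = (x_5 − 2)/3 = -11/14
Digits: (1, 2, 0, 0, 1, 2).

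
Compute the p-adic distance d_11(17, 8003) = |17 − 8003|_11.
d_11(17, 8003) = 1/1331

Step 1 — x − y = 17 − 8003 = -7986. Step 2 — v_11(-7986) = 3 (factor: -7986 = −(11^3 · 6); the sign does not affect v_p). Step 3 — |x − y|_11 = 11^{-3} = 1/1331.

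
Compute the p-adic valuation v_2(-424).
v_2(-424) = 3

v_2(n) is the largest exponent k such that 2^k divides n. Factor out: -424 = -2^3 · 53. (Sign doesn't affect v_p.) So v_2(-424) = 3.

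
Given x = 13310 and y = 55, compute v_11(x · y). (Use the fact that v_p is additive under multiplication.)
v_11(732050) = 4

v_p(x) = 3 (factor: 13310 = 11^3 · 10); v_p(y) = 1 (factor: 55 = 11^1 · 5). Additivity: v_p(xy) = v_p(x) + v_p(y) = 3 + 1 = 4. (Direct check: xy = 732050 = 11^4 · (50).)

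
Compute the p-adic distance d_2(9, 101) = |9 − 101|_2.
d_2(9, 101) = 1/4

Step 1 — x − y = 9 − 101 = -92. Step 2 — v_2(-92) = 2 (factor: -92 = −(2^2 · 23); the sign does not affect v_p). Step 3 — |x − y|_2 = 2^{-2} = 1/4.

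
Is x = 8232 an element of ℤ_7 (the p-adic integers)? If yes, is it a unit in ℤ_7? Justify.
x ∈ ℤ_7 but not a unit; v_7(x) = 3 > 0

ℤ_7 = {x ∈ ℚ_7 : v_7(x) ≥ 0} and ℤ_7^× = {x ∈ ℤ_7 : v_7(x) = 0}. Here v_7(8232) = v_7(num) − v_7(den) = 3; compare against these criteria.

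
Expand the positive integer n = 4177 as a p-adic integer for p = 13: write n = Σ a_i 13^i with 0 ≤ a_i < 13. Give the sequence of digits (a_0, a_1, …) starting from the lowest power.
(a_0, a_1, …) = (4, 9, 11, 1)

Repeated division by 13 gives the digits low-to-high: 4177 = 4 + 9·13^1 + 11·13^2 + 1·13^3. Digit sequence: (4, 9, 11, 1).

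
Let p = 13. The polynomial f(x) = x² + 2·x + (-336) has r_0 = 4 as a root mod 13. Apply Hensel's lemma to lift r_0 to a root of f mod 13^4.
r_3 = 16969 (mod 28561)

Hensel: r_{i+1} = r_i − f(r_i)·(f′(r_i))^{-1} mod 13^{i+2}, f′(x) = 2x + 2. Iterate:
  r_0 = 4 (mod 13)
  r_1 = 69 (mod 169)
  r_2 = 1590 (mod 2197)
  r_3 = 16969 (mod 28561)
Final: r = 16969 satisfies f(r) ≡ 0 mod 13^4.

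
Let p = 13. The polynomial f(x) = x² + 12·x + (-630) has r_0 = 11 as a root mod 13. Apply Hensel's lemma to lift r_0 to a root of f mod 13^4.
r_3 = 18289 (mod 28561)

Hensel: r_{i+1} = r_i − f(r_i)·(f′(r_i))^{-1} mod 13^{i+2}, f′(x) = 2x + 12. Iterate:
  r_0 = 11 (mod 13)
  r_1 = 37 (mod 169)
  r_2 = 713 (mod 2197)
  r_3 = 18289 (mod 28561)
Final: r = 18289 satisfies f(r) ≡ 0 mod 13^4.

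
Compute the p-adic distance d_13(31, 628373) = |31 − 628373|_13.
d_13(31, 628373) = 1/28561

Step 1 — x − y = 31 − 628373 = -628342. Step 2 — v_13(-628342) = 4 (factor: -628342 = −(13^4 · 22); the sign does not affect v_p). Step 3 — |x − y|_13 = 13^{-4} = 1/28561.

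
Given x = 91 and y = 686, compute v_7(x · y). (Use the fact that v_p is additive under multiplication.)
v_7(62426) = 4

v_p(x) = 1 (factor: 91 = 7^1 · 13); v_p(y) = 3 (factor: 686 = 7^3 · 2). Additivity: v_p(xy) = v_p(x) + v_p(y) = 1 + 3 = 4. (Direct check: xy = 62426 = 7^4 · (26).)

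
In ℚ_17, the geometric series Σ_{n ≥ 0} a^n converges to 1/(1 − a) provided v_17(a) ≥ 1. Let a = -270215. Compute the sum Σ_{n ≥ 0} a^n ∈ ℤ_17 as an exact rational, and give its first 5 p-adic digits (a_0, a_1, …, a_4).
Σ a^n = 1/(1 − a) = 1/270216;  first 5 digits = (1, 0, 0, 13, 13)

v_17(a) = 3 ≥ 1, so the series converges in ℤ_17 to 1/(1 − a) = 1/(1 − (-270215)) = 1/270216. Expand this rational in ℤ_17: compute digits iteratively via d_i = x_i mod 17, x_{i+1} = (x_i − d_i)/17. The first 5 digits are (1, 0, 0, 13, 13).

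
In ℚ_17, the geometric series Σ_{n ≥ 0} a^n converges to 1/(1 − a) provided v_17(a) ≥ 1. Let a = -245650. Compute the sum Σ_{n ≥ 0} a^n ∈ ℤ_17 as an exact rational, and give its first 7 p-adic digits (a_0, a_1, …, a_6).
Σ a^n = 1/(1 − a) = 1/245651;  first 7 digits = (1, 0, 0, 1, 14, 16, 0)

v_17(a) = 3 ≥ 1, so the series converges in ℤ_17 to 1/(1 − a) = 1/(1 − (-245650)) = 1/245651. Expand this rational in ℤ_17: compute digits iteratively via d_i = x_i mod 17, x_{i+1} = (x_i − d_i)/17. The first 7 digits are (1, 0, 0, 1, 14, 16, 0).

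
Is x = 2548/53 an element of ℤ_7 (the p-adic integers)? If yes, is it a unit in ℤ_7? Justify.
x ∈ ℤ_7 but not a unit; v_7(x) = 2 > 0

ℤ_7 = {x ∈ ℚ_7 : v_7(x) ≥ 0} and ℤ_7^× = {x ∈ ℤ_7 : v_7(x) = 0}. Here v_7(2548/53) = v_7(num) − v_7(den) = 2; compare against these criteria.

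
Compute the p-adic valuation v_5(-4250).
v_5(-4250) = 3

v_5(n) is the largest exponent k such that 5^k divides n. Factor out: -4250 = -5^3 · 34. (Sign doesn't affect v_p.) So v_5(-4250) = 3.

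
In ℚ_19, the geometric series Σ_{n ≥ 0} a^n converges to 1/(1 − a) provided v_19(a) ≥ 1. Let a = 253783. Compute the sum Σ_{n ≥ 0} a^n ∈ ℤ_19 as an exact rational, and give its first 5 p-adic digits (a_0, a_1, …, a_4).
Σ a^n = 1/(1 − a) = -1/253782;  first 5 digits = (1, 0, 0, 18, 1)

v_19(a) = 3 ≥ 1, so the series converges in ℤ_19 to 1/(1 − a) = 1/(1 − 253783) = -1/253782. Expand this rational in ℤ_19: compute digits iteratively via d_i = x_i mod 19, x_{i+1} = (x_i − d_i)/19. The first 5 digits are (1, 0, 0, 18, 1).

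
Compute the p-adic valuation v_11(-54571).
v_11(-54571) = 3

v_11(n) is the largest exponent k such that 11^k divides n. Factor out: -54571 = -11^3 · 41. (Sign doesn't affect v_p.) So v_11(-54571) = 3.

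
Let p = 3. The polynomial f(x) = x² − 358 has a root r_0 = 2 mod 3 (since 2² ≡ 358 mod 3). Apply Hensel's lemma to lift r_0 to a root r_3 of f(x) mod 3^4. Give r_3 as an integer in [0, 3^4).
r_3 = 14 (mod 81)

Hensel's recurrence: r_{i+1} = r_i − f(r_i)·(f′(r_i))^{-1} mod 3^{i+2}, with f′(x) = 2x. Iterate:
  r_0 = 2 (mod 3)
  r_1 = 5 (mod 9)
  r_2 = 14 (mod 27)
  r_3 = 14 (mod 81)
Final: r_3 = 14, and one checks f(r_3) ≡ 0 mod 3^4.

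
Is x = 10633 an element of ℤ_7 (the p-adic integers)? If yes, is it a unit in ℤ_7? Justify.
x ∈ ℤ_7 but not a unit; v_7(x) = 3 > 0

ℤ_7 = {x ∈ ℚ_7 : v_7(x) ≥ 0} and ℤ_7^× = {x ∈ ℤ_7 : v_7(x) = 0}. Here v_7(10633) = v_7(num) − v_7(den) = 3; compare against these criteria.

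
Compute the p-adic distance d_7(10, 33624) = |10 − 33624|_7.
d_7(10, 33624) = 1/16807

Step 1 — x − y = 10 − 33624 = -33614. Step 2 — v_7(-33614) = 5 (factor: -33614 = −(7^5 · 2); the sign does not affect v_p). Step 3 — |x − y|_7 = 7^{-5} = 1/16807.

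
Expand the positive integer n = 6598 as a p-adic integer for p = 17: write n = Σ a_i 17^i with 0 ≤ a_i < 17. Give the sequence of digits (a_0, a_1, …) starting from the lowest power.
(a_0, a_1, …) = (2, 14, 5, 1)

Repeated division by 17 gives the digits low-to-high: 6598 = 2 + 14·17^1 + 5·17^2 + 1·17^3. Digit sequence: (2, 14, 5, 1).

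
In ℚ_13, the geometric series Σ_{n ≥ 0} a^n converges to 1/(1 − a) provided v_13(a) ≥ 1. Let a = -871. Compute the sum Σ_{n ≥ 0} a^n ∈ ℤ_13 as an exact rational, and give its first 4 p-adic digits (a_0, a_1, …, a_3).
Σ a^n = 1/(1 − a) = 1/872;  first 4 digits = (1, 11, 11, 11)

v_13(a) = 1 ≥ 1, so the series converges in ℤ_13 to 1/(1 − a) = 1/(1 − (-871)) = 1/872. Expand this rational in ℤ_13: compute digits iteratively via d_i = x_i mod 13, x_{i+1} = (x_i − d_i)/13. The first 4 digits are (1, 11, 11, 11).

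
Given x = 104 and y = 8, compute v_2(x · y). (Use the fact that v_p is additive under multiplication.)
v_2(832) = 6

v_p(x) = 3 (factor: 104 = 2^3 · 13); v_p(y) = 3 (factor: 8 = 2^3 · 1). Additivity: v_p(xy) = v_p(x) + v_p(y) = 3 + 3 = 6. (Direct check: xy = 832 = 2^6 · (13).)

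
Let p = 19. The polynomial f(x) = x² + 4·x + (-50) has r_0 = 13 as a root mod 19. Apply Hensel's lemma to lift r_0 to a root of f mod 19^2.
r_1 = 260 (mod 361)

Hensel: r_{i+1} = r_i − f(r_i)·(f′(r_i))^{-1} mod 19^{i+2}, f′(x) = 2x + 4. Iterate:
  r_0 = 13 (mod 19)
  r_1 = 260 (mod 361)
Final: r = 260 satisfies f(r) ≡ 0 mod 19^2.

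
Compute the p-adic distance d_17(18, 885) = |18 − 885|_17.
d_17(18, 885) = 1/289

Step 1 — x − y = 18 − 885 = -867. Step 2 — v_17(-867) = 2 (factor: -867 = −(17^2 · 3); the sign does not affect v_p). Step 3 — |x − y|_17 = 17^{-2} = 1/289.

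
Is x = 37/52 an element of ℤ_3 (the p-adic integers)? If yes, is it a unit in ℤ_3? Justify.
x ∈ ℤ_3^× (unit); v_3(x) = 0

ℤ_3 = {x ∈ ℚ_3 : v_3(x) ≥ 0} and ℤ_3^× = {x ∈ ℤ_3 : v_3(x) = 0}. Here v_3(37/52) = v_3(num) − v_3(den) = 0; compare against these criteria.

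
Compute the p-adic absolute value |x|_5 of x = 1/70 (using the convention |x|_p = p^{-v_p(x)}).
|1/70|_5 = 5

Step 1 — compute v_5(x) by factoring powers of 5 out of the numerator and denominator: v_5(1/70) = -1. Step 2 — apply |x|_p = p^{-v_p(x)} = 5^{1} = 5.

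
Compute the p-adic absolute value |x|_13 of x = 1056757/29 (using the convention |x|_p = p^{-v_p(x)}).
|1056757/29|_13 = 1/28561

Step 1 — compute v_13(x) by factoring powers of 13 out of the numerator and denominator: v_13(1056757/29) = 4. Step 2 — apply |x|_p = p^{-v_p(x)} = 13^{-4} = 1/28561.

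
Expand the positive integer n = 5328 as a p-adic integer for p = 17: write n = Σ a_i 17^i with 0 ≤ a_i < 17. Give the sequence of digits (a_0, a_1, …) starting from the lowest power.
(a_0, a_1, …) = (7, 7, 1, 1)

Repeated division by 17 gives the digits low-to-high: 5328 = 7 + 7·17^1 + 1·17^2 + 1·17^3. Digit sequence: (7, 7, 1, 1).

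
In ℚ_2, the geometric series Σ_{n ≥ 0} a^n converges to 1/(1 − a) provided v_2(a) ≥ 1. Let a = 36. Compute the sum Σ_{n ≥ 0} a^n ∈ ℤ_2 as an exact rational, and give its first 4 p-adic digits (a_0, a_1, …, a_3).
Σ a^n = 1/(1 − a) = -1/35;  first 4 digits = (1, 0, 1, 0)

v_2(a) = 2 ≥ 1, so the series converges in ℤ_2 to 1/(1 − a) = 1/(1 − 36) = -1/35. Expand this rational in ℤ_2: compute digits iteratively via d_i = x_i mod 2, x_{i+1} = (x_i − d_i)/2. The first 4 digits are (1, 0, 1, 0).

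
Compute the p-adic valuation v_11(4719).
v_11(4719) = 2

v_11(n) is the largest exponent k such that 11^k divides n. Factor out: 4719 = 11^2 · 39. (Sign doesn't affect v_p.) So v_11(4719) = 2.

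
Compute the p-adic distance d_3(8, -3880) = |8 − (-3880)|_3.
d_3(8, -3880) = 1/243

Step 1 — x − y = 8 − (-3880) = 3888. Step 2 — v_3(3888) = 5 (factor: 3888 = (3^5 · 16); the sign does not affect v_p). Step 3 — |x − y|_3 = 3^{-5} = 1/243.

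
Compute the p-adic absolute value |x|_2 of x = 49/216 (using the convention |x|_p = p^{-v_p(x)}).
|49/216|_2 = 8

Step 1 — compute v_2(x) by factoring powers of 2 out of the numerator and denominator: v_2(49/216) = -3. Step 2 — apply |x|_p = p^{-v_p(x)} = 2^{3} = 8.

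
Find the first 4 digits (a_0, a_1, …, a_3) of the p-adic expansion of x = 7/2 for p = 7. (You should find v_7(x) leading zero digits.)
(a_0, …, a_3) = (0, 4, 3, 3)

v_7(7/2) = 1, so a_0 = ... = a_0 = 0. Factor out: x = 7^1 · u with u = 1/2 a unit in ℤ_7. Expand u iteratively via a_{v+i} = u_i mod 7, u_{i+1} = (u_i − a_{v+i})/7:
  u_0 = 1/2;  a_1 = 4;  u_1 = (u_0 − 4)/7 = -1/2
  u_1 = -1/2;  a_2 = 3;  u_2 = (u_1 − 3)/7 = -1/2
  u_2 = -1/2;  a_3 = 3;  u_3 = (u_2 − 3)/7 = -1/2
Digits: (0, 4, 3, 3).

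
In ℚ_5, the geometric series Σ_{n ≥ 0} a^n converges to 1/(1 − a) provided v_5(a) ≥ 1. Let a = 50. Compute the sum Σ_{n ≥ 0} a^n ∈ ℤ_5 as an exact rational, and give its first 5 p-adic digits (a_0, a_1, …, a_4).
Σ a^n = 1/(1 − a) = -1/49;  first 5 digits = (1, 0, 2, 0, 4)

v_5(a) = 2 ≥ 1, so the series converges in ℤ_5 to 1/(1 − a) = 1/(1 − 50) = -1/49. Expand this rational in ℤ_5: compute digits iteratively via d_i = x_i mod 5, x_{i+1} = (x_i − d_i)/5. The first 5 digits are (1, 0, 2, 0, 4).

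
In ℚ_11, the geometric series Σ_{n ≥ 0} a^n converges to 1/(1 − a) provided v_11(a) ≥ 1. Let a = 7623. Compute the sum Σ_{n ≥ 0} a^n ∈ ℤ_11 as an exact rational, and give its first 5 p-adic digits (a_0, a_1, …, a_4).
Σ a^n = 1/(1 − a) = -1/7622;  first 5 digits = (1, 0, 8, 5, 9)

v_11(a) = 2 ≥ 1, so the series converges in ℤ_11 to 1/(1 − a) = 1/(1 − 7623) = -1/7622. Expand this rational in ℤ_11: compute digits iteratively via d_i = x_i mod 11, x_{i+1} = (x_i − d_i)/11. The first 5 digits are (1, 0, 8, 5, 9).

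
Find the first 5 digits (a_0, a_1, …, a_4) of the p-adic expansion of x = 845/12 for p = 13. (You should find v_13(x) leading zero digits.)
(a_0, …, a_4) = (0, 0, 8, 7, 7)

v_13(845/12) = 2, so a_0 = ... = a_1 = 0. Factor out: x = 13^2 · u with u = 5/12 a unit in ℤ_13. Expand u iteratively via a_{v+i} = u_i mod 13, u_{i+1} = (u_i − a_{v+i})/13:
  u_0 = 5/12;  a_2 = 8;  u_1 = (u_0 − 8)/13 = -7/12
  u_1 = -7/12;  a_3 = 7;  u_2 = (u_1 − 7)/13 = -7/12
  u_2 = -7/12;  a_4 = 7;  u_3 = (u_2 − 7)/13 = -7/12
Digits: (0, 0, 8, 7, 7).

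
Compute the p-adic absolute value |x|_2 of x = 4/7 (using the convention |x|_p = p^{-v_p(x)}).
|4/7|_2 = 1/4

Step 1 — compute v_2(x) by factoring powers of 2 out of the numerator and denominator: v_2(4/7) = 2. Step 2 — apply |x|_p = p^{-v_p(x)} = 2^{-2} = 1/4.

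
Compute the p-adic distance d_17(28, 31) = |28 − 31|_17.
d_17(28, 31) = 1

Step 1 — x − y = 28 − 31 = -3. Step 2 — v_17(-3) = 0 (factor: -3 = −(17^0 · 3); the sign does not affect v_p). Step 3 — |x − y|_17 = 17^{0} = 1.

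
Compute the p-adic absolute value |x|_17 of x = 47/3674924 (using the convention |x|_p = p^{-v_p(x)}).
|47/3674924|_17 = 83521

Step 1 — compute v_17(x) by factoring powers of 17 out of the numerator and denominator: v_17(47/3674924) = -4. Step 2 — apply |x|_p = p^{-v_p(x)} = 17^{4} = 83521.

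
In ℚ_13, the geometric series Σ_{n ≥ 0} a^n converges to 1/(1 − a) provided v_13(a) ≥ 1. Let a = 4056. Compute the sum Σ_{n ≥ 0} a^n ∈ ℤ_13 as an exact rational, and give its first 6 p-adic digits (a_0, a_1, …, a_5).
Σ a^n = 1/(1 − a) = -1/4055;  first 6 digits = (1, 0, 11, 1, 4, 5)

v_13(a) = 2 ≥ 1, so the series converges in ℤ_13 to 1/(1 − a) = 1/(1 − 4056) = -1/4055. Expand this rational in ℤ_13: compute digits iteratively via d_i = x_i mod 13, x_{i+1} = (x_i − d_i)/13. The first 6 digits are (1, 0, 11, 1, 4, 5).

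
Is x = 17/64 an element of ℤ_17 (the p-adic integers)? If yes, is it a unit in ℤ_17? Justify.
x ∈ ℤ_17 but not a unit; v_17(x) = 1 > 0

ℤ_17 = {x ∈ ℚ_17 : v_17(x) ≥ 0} and ℤ_17^× = {x ∈ ℤ_17 : v_17(x) = 0}. Here v_17(17/64) = v_17(num) − v_17(den) = 1; compare against these criteria.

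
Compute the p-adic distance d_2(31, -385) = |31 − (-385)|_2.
d_2(31, -385) = 1/32

Step 1 — x − y = 31 − (-385) = 416. Step 2 — v_2(416) = 5 (factor: 416 = (2^5 · 13); the sign does not affect v_p). Step 3 — |x − y|_2 = 2^{-5} = 1/32.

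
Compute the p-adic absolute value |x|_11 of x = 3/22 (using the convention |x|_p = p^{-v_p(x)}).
|3/22|_11 = 11

Step 1 — compute v_11(x) by factoring powers of 11 out of the numerator and denominator: v_11(3/22) = -1. Step 2 — apply |x|_p = p^{-v_p(x)} = 11^{1} = 11.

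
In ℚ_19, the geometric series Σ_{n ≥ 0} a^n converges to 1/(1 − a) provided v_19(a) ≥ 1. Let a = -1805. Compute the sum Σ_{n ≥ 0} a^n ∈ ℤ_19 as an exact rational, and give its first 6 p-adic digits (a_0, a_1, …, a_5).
Σ a^n = 1/(1 − a) = 1/1806;  first 6 digits = (1, 0, 14, 18, 5, 1)

v_19(a) = 2 ≥ 1, so the series converges in ℤ_19 to 1/(1 − a) = 1/(1 − (-1805)) = 1/1806. Expand this rational in ℤ_19: compute digits iteratively via d_i = x_i mod 19, x_{i+1} = (x_i − d_i)/19. The first 6 digits are (1, 0, 14, 18, 5, 1).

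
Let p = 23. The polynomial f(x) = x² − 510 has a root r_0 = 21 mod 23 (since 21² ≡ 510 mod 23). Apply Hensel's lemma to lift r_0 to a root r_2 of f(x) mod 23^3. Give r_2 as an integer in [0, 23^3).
r_2 = 10716 (mod 12167)

Hensel's recurrence: r_{i+1} = r_i − f(r_i)·(f′(r_i))^{-1} mod 23^{i+2}, with f′(x) = 2x. Iterate:
  r_0 = 21 (mod 23)
  r_1 = 136 (mod 529)
  r_2 = 10716 (mod 12167)
Final: r_2 = 10716, and one checks f(r_2) ≡ 0 mod 23^3.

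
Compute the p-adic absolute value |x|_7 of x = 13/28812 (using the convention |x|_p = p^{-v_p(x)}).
|13/28812|_7 = 2401

Step 1 — compute v_7(x) by factoring powers of 7 out of the numerator and denominator: v_7(13/28812) = -4. Step 2 — apply |x|_p = p^{-v_p(x)} = 7^{4} = 2401.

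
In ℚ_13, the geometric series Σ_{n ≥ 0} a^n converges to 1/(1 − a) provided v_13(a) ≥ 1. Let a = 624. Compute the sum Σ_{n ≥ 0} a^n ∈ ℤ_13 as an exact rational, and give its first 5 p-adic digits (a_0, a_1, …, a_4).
Σ a^n = 1/(1 − a) = -1/623;  first 5 digits = (1, 9, 6, 9, 1)

v_13(a) = 1 ≥ 1, so the series converges in ℤ_13 to 1/(1 − a) = 1/(1 − 624) = -1/623. Expand this rational in ℤ_13: compute digits iteratively via d_i = x_i mod 13, x_{i+1} = (x_i − d_i)/13. The first 5 digits are (1, 9, 6, 9, 1).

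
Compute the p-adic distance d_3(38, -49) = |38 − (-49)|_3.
d_3(38, -49) = 1/3

Step 1 — x − y = 38 − (-49) = 87. Step 2 — v_3(87) = 1 (factor: 87 = (3^1 · 29); the sign does not affect v_p). Step 3 — |x − y|_3 = 3^{-1} = 1/3.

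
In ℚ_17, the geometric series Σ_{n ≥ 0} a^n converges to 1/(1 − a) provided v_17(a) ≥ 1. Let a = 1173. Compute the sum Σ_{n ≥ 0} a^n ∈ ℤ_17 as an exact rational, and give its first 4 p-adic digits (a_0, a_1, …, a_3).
Σ a^n = 1/(1 − a) = -1/1172;  first 4 digits = (1, 1, 5, 9)

v_17(a) = 1 ≥ 1, so the series converges in ℤ_17 to 1/(1 − a) = 1/(1 − 1173) = -1/1172. Expand this rational in ℤ_17: compute digits iteratively via d_i = x_i mod 17, x_{i+1} = (x_i − d_i)/17. The first 4 digits are (1, 1, 5, 9).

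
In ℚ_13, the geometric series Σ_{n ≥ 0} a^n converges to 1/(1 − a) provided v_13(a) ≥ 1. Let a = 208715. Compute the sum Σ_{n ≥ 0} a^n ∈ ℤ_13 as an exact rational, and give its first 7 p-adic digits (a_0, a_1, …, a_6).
Σ a^n = 1/(1 − a) = -1/208714;  first 7 digits = (1, 0, 0, 4, 7, 0, 3)

v_13(a) = 3 ≥ 1, so the series converges in ℤ_13 to 1/(1 − a) = 1/(1 − 208715) = -1/208714. Expand this rational in ℤ_13: compute digits iteratively via d_i = x_i mod 13, x_{i+1} = (x_i − d_i)/13. The first 7 digits are (1, 0, 0, 4, 7, 0, 3).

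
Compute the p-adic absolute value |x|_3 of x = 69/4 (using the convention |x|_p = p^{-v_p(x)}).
|69/4|_3 = 1/3

Step 1 — compute v_3(x) by factoring powers of 3 out of the numerator and denominator: v_3(69/4) = 1. Step 2 — apply |x|_p = p^{-v_p(x)} = 3^{-1} = 1/3.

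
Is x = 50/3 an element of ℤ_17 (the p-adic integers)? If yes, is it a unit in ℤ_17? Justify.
x ∈ ℤ_17^× (unit); v_17(x) = 0

ℤ_17 = {x ∈ ℚ_17 : v_17(x) ≥ 0} and ℤ_17^× = {x ∈ ℤ_17 : v_17(x) = 0}. Here v_17(50/3) = v_17(num) − v_17(den) = 0; compare against these criteria.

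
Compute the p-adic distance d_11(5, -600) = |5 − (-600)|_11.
d_11(5, -600) = 1/121

Step 1 — x − y = 5 − (-600) = 605. Step 2 — v_11(605) = 2 (factor: 605 = (11^2 · 5); the sign does not affect v_p). Step 3 — |x − y|_11 = 11^{-2} = 1/121.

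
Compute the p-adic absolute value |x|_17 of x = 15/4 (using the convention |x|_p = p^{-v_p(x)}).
|15/4|_17 = 1

Step 1 — compute v_17(x) by factoring powers of 17 out of the numerator and denominator: v_17(15/4) = 0. Step 2 — apply |x|_p = p^{-v_p(x)} = 17^{0} = 1.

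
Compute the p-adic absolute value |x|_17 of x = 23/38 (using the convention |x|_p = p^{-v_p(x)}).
|23/38|_17 = 1

Step 1 — compute v_17(x) by factoring powers of 17 out of the numerator and denominator: v_17(23/38) = 0. Step 2 — apply |x|_p = p^{-v_p(x)} = 17^{0} = 1.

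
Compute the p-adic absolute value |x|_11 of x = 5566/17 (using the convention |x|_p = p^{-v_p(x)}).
|5566/17|_11 = 1/121

Step 1 — compute v_11(x) by factoring powers of 11 out of the numerator and denominator: v_11(5566/17) = 2. Step 2 — apply |x|_p = p^{-v_p(x)} = 11^{-2} = 1/121.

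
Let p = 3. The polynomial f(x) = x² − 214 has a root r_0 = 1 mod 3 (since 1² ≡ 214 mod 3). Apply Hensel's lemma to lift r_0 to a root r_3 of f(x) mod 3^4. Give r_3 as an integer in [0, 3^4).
r_3 = 49 (mod 81)

Hensel's recurrence: r_{i+1} = r_i − f(r_i)·(f′(r_i))^{-1} mod 3^{i+2}, with f′(x) = 2x. Iterate:
  r_0 = 1 (mod 3)
  r_1 = 4 (mod 9)
  r_2 = 22 (mod 27)
  r_3 = 49 (mod 81)
Final: r_3 = 49, and one checks f(r_3) ≡ 0 mod 3^4.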